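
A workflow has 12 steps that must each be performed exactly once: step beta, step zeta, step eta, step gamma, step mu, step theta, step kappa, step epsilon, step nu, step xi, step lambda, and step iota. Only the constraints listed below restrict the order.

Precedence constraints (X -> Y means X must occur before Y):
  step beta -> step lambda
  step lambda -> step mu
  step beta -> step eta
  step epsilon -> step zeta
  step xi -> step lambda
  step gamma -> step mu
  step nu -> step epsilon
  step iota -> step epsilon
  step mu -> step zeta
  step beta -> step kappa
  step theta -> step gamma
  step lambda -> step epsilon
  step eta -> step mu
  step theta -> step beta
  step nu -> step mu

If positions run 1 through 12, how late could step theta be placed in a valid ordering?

The steps that are forced after step theta, directly or by a chain of constraints, are step beta, step zeta, step eta, step gamma, step mu, step kappa, step epsilon, step lambda. That's 8 steps.
With 8 mandatory successors out of 12 steps total, the latest slot for step theta is 12−8 = 4, and it's reachable by doing all non-successors before step theta.

4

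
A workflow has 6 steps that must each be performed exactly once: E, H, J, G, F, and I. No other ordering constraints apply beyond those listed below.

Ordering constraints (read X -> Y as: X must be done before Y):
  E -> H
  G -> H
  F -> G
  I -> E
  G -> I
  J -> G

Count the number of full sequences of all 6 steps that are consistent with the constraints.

2

2 steps have no prerequisites (J, F), so any of them could come first.
Enumerating by repeatedly choosing an available step (one whose prerequisites are all placed) gives 2 distinct complete orderings.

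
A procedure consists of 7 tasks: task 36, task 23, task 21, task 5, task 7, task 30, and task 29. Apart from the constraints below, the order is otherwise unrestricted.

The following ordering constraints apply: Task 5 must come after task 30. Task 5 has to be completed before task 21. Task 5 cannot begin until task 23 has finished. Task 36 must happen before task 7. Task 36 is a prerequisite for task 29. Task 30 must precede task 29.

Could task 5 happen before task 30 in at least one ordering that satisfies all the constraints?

The constraints give a chain task 30 → task 5, which forces task 30 before task 5.
Hence task 5 can never be scheduled before task 30.

No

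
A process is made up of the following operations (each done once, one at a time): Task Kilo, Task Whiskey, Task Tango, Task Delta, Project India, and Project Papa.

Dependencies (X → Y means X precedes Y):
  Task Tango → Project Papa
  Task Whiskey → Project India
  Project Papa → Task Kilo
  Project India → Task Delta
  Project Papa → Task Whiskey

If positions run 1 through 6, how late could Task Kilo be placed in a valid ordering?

No constraint forces any operation after Task Kilo, so it can be placed last, in position 6.

6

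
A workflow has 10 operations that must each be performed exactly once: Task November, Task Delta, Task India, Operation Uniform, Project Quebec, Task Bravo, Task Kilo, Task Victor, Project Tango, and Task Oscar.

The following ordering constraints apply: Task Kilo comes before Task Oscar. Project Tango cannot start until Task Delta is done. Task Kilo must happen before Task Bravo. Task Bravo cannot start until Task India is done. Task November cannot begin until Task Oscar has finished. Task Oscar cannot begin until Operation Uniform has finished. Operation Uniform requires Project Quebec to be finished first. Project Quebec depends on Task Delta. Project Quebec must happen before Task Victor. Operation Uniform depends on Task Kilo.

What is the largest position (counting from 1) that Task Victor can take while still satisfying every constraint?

10

Task Victor has no required successors, so nothing stops it from going last (position 10).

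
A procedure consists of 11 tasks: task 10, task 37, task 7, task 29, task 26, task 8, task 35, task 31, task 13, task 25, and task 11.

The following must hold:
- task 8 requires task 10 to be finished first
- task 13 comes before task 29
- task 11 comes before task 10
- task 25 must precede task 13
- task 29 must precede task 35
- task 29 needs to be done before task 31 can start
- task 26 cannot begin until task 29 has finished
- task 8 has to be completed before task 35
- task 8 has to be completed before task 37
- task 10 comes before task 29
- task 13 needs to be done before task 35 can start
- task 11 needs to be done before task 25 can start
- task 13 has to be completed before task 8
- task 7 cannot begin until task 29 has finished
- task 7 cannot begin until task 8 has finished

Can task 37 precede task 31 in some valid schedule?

No chain of constraints runs from task 31 to task 37, so task 31 is not required to come first.
That means at least one valid schedule has task 37 before task 31.

Yes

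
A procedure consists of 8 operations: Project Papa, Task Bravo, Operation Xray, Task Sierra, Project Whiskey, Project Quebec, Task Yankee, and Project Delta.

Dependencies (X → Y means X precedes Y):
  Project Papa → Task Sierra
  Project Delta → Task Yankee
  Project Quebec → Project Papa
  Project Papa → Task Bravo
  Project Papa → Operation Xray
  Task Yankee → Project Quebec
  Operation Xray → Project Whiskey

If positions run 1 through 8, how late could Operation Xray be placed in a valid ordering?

7

Following the constraints forward from Operation Xray, its only required successor is Project Whiskey.
So at least 1 operation follows Operation Xray, putting Operation Xray no later than position 7. That position is achievable by scheduling everything else first.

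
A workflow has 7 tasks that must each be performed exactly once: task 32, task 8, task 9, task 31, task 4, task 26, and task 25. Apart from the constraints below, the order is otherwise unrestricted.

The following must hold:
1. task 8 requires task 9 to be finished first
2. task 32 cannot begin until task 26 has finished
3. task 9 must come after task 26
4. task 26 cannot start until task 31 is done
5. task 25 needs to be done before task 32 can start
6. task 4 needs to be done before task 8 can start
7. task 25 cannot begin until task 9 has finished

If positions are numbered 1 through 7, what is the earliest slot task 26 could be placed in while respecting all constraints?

Working backwards through the constraints from task 26, its only required predecessor is task 31.
So at minimum 1 task comes before task 26, putting task 26 no earlier than position 2. That position is achievable by scheduling exactly that predecessor first.

2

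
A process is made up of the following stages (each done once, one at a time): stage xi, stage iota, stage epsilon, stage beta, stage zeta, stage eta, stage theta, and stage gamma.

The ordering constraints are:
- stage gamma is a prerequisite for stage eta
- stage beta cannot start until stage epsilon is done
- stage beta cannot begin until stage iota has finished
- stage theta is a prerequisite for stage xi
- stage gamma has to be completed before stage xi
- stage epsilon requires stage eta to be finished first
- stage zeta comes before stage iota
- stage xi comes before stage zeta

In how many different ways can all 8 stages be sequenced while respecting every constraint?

2 stages have no prerequisites (stage theta, stage gamma), so any of them could come first.
Enumerating by repeatedly choosing an available stage (one whose prerequisites are all placed) gives 25 distinct complete orderings.

25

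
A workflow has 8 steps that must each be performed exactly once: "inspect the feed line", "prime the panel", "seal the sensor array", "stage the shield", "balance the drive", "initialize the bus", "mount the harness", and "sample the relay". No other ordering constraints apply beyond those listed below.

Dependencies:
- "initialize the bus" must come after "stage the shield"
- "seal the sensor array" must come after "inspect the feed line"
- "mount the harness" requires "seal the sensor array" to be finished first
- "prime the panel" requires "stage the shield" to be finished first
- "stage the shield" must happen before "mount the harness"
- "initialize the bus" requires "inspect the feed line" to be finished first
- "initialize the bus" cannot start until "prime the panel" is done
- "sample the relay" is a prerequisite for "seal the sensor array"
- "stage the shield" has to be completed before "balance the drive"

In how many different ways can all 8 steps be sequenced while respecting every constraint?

3 steps have no prerequisites ("inspect the feed line", "stage the shield", "sample the relay"), so any of them could come first.
Systematically extending each partial ordering one step at a time and counting, there are 380 complete orderings.

380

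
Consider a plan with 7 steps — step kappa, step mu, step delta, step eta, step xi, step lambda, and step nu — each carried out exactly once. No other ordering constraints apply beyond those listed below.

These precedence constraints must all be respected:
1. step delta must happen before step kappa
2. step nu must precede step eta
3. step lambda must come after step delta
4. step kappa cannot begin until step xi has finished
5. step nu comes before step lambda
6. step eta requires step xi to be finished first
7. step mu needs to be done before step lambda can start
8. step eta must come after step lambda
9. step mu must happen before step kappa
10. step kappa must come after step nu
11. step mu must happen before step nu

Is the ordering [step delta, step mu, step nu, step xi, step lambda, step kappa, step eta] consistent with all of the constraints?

Going through the constraints one by one, each required predecessor appears earlier in the sequence than its dependent — e.g. step delta (position 1) is before step kappa (position 6), as required.

Yes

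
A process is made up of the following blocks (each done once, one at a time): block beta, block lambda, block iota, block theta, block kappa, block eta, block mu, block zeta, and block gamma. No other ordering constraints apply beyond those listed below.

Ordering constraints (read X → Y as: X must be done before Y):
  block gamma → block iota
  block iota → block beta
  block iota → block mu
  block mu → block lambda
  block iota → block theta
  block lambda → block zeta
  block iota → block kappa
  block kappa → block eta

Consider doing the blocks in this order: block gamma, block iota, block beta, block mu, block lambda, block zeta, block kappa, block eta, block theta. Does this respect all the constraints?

Yes

Checking each listed constraint against this order: for instance, block iota is in position 2 and block theta in position 9, so that constraint holds — and the remaining constraints check out the same way.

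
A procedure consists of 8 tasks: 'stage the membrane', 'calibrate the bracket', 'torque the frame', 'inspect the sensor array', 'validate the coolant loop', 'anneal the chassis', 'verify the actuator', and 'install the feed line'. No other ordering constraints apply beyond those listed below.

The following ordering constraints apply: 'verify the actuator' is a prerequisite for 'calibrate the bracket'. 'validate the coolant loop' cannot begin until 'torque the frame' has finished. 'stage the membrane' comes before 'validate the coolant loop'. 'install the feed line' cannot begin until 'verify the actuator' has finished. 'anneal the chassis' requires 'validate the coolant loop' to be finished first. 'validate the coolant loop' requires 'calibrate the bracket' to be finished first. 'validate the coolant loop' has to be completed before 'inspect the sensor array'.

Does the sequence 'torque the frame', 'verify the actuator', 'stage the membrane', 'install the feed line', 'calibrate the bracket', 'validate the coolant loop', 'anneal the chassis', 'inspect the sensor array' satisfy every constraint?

Going through the constraints one by one, each required predecessor appears earlier in the sequence than its dependent — e.g. 'torque the frame' (position 1) is before 'validate the coolant loop' (position 6), as required.

Yes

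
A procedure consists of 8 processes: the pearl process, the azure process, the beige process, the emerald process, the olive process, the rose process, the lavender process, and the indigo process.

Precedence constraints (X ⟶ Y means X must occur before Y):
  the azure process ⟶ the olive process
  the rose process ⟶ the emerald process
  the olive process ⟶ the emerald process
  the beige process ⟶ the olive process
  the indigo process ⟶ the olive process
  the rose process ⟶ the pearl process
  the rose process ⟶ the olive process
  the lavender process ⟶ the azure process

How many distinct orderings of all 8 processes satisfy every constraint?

4 processes have no prerequisites (the beige process, the rose process, the lavender process, the indigo process), so any of them could come first.
Systematically extending each partial ordering one process at a time and counting, there are 300 complete orderings.

300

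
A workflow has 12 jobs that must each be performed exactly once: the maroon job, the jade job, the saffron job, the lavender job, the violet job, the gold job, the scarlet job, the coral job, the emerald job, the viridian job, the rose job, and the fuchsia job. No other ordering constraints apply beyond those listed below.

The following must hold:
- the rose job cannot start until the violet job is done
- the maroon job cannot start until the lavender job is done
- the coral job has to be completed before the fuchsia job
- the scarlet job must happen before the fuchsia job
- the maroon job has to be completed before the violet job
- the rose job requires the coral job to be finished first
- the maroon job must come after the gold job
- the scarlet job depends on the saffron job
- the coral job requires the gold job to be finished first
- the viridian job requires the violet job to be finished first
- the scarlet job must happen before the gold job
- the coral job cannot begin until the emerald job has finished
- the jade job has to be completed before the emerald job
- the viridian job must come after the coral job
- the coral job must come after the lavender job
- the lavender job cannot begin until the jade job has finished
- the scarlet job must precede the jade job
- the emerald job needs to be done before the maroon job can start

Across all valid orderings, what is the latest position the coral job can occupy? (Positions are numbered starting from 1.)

The jobs that are forced after the coral job, directly or by a chain of constraints, are the viridian job, the rose job, the fuchsia job. That's 3 jobs.
With 3 mandatory successors out of 12 jobs total, the latest slot for the coral job is 12−3 = 9, and it's reachable by doing all non-successors before the coral job.

9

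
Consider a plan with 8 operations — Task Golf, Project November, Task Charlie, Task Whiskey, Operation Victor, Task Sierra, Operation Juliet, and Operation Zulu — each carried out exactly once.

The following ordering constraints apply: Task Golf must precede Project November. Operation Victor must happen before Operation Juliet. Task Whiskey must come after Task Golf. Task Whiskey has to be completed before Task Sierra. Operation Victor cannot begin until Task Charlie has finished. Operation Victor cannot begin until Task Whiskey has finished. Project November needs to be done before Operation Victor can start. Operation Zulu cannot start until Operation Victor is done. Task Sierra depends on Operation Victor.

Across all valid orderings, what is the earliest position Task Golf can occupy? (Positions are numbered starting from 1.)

No constraint forces any other operation before Task Golf, so it can be placed first.

1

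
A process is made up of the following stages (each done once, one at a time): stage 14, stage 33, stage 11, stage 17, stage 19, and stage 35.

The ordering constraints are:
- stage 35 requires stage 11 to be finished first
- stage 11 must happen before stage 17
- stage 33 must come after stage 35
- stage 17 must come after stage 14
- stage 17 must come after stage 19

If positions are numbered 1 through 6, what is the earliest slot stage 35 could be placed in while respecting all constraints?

2

The only stage forced before stage 35 (directly or transitively) is stage 11.
With 1 mandatory predecessor, the earliest stage 35 can sit is position 1+1 = 2, and placing just that one first achieves it.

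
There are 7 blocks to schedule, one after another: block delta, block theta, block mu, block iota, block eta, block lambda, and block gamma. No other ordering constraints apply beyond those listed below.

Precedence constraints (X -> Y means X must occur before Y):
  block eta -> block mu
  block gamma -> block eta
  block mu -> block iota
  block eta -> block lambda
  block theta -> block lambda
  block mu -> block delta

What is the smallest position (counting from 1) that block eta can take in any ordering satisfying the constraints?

2

The only block forced before block eta (directly or transitively) is block gamma.
So at minimum 1 block comes before block eta, putting block eta no earlier than position 2. That position is achievable by scheduling exactly that predecessor first.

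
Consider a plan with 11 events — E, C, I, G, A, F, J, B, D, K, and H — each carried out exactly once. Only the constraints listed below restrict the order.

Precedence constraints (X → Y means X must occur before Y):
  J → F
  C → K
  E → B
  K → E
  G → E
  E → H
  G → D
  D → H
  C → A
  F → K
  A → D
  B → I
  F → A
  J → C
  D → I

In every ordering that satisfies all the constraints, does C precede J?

The constraints actually force J before C (via J → C), not the other way around.
So C does not have to come before J — it cannot.

No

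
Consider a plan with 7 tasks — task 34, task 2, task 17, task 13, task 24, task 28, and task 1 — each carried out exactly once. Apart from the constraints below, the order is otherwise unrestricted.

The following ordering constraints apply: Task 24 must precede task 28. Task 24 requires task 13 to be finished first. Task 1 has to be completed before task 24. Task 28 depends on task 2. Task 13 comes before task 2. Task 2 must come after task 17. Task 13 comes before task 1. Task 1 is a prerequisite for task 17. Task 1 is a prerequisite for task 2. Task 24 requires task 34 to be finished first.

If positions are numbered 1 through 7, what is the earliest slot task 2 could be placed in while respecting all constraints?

4

Every task that must precede task 2 has to come before it. Tracing all chains that end at task 2, those tasks are: task 17, task 13, task 1 — 3 in total.
With 3 mandatory predecessors, the earliest task 2 can sit is position 3+1 = 4, and placing just those 3 first achieves it.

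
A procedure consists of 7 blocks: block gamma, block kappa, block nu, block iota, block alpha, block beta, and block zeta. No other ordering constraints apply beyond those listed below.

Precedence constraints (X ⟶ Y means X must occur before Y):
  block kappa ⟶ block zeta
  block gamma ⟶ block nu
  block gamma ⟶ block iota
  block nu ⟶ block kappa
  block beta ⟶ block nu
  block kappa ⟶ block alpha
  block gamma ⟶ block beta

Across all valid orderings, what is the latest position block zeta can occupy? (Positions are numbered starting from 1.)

7

Nothing depends on block zeta, so it can be the final block, position 7.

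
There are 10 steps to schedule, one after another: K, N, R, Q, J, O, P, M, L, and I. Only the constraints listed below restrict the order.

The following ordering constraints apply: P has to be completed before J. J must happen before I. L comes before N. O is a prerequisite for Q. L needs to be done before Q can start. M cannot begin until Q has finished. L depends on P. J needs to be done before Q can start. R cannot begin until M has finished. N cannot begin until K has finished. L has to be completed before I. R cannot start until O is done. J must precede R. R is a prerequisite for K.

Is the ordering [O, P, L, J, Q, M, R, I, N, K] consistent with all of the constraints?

No

Here K comes after N.
That contradicts the constraint that K must precede N.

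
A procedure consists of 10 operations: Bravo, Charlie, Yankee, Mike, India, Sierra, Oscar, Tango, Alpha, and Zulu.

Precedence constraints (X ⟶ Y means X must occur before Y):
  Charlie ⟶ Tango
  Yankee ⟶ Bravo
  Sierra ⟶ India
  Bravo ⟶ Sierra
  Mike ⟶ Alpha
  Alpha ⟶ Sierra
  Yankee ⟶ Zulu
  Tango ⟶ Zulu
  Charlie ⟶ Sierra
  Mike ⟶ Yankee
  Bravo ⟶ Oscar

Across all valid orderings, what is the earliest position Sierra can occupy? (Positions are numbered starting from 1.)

6

Every operation that must precede Sierra has to come before it. Tracing all chains that end at Sierra, those operations are: Bravo, Charlie, Yankee, Mike, Alpha — 5 in total.
With 5 mandatory predecessors, the earliest Sierra can sit is position 5+1 = 6, and placing just those 5 first achieves it.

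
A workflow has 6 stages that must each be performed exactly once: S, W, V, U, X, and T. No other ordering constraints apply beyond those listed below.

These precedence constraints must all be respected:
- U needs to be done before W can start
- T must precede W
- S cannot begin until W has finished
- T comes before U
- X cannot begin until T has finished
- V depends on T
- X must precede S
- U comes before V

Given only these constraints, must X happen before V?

No

Nothing in the constraints links X and V; they are unordered relative to each other.
So X can come before V or after — it is not forced.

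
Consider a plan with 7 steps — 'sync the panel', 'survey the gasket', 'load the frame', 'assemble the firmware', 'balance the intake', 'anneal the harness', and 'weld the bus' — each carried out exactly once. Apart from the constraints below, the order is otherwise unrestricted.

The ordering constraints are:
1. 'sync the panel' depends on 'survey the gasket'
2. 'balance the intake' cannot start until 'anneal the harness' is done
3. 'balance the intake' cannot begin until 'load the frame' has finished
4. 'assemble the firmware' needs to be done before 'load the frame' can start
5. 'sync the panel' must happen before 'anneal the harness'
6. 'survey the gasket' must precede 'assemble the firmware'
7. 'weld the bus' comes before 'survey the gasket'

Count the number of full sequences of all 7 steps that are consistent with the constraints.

6

Only 'weld the bus' has no prerequisites, so it must go first.
Enumerating by repeatedly choosing an available step (one whose prerequisites are all placed) gives 6 distinct complete orderings.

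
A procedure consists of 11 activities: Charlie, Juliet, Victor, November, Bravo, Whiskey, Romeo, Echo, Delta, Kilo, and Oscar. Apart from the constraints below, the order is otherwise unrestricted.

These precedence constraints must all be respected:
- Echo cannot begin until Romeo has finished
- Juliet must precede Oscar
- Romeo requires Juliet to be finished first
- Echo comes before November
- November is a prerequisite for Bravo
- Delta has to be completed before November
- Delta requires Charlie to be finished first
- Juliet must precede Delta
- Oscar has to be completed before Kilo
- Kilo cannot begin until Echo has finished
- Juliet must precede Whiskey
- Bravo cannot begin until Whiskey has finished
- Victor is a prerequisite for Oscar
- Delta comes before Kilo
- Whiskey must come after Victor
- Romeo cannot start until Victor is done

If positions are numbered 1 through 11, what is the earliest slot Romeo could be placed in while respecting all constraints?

3

Working backwards through the constraints from Romeo, its full set of required predecessors is Juliet, Victor — 2 of them.
With 2 mandatory predecessors, the earliest Romeo can sit is position 2+1 = 3, and placing just those 2 first achieves it.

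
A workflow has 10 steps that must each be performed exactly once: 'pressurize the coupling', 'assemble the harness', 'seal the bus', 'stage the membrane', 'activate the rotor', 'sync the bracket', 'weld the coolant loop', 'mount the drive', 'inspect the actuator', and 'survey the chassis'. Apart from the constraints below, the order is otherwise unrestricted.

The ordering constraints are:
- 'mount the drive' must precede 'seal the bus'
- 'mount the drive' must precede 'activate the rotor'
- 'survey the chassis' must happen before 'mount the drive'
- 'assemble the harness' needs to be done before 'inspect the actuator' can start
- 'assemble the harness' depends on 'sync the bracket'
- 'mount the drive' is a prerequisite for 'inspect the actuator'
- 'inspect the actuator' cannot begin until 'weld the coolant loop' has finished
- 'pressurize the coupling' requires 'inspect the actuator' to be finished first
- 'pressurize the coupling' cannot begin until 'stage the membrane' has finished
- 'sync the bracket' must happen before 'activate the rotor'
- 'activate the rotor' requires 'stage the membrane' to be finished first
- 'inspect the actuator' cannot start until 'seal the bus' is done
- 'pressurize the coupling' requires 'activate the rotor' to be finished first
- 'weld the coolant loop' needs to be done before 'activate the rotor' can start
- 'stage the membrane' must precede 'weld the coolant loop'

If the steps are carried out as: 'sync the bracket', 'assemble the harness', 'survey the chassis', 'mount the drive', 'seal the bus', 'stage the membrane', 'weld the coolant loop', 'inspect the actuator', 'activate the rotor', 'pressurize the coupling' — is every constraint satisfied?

Checking each listed constraint against this order: for instance, 'sync the bracket' is in position 1 and 'activate the rotor' in position 9, so that constraint holds — and the remaining constraints check out the same way.

Yes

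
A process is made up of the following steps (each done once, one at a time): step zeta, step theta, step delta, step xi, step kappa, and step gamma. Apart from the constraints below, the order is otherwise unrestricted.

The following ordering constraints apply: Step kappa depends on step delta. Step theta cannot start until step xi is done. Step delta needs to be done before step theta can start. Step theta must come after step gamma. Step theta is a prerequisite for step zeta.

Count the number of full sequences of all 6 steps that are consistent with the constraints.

The steps with no prerequisites are step delta, step xi, step gamma; any of them can be placed first.
Systematically extending each partial ordering one step at a time and counting, there are 24 complete orderings.

24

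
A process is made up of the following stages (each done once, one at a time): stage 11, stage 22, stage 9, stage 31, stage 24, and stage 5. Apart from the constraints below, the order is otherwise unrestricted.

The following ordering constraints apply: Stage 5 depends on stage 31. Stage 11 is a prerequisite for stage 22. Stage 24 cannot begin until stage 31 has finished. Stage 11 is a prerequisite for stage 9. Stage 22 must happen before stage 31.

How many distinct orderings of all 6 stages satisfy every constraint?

Only stage 11 has no prerequisites, so it must go first.
Enumerating by repeatedly choosing an available stage (one whose prerequisites are all placed) gives 10 distinct complete orderings.

10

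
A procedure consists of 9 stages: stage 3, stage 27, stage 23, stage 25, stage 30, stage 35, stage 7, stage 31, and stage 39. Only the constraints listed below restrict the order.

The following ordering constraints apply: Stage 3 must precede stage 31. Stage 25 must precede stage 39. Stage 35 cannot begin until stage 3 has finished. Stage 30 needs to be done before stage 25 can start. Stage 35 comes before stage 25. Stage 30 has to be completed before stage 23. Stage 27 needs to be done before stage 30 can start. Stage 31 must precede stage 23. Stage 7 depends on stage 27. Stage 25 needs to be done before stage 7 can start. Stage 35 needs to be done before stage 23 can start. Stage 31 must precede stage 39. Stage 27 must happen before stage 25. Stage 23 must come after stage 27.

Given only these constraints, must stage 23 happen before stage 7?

No chain of constraints connects stage 23 to stage 7 in either direction.
There exist valid orderings with stage 7 before stage 23, so stage 23 is not required to come first.

No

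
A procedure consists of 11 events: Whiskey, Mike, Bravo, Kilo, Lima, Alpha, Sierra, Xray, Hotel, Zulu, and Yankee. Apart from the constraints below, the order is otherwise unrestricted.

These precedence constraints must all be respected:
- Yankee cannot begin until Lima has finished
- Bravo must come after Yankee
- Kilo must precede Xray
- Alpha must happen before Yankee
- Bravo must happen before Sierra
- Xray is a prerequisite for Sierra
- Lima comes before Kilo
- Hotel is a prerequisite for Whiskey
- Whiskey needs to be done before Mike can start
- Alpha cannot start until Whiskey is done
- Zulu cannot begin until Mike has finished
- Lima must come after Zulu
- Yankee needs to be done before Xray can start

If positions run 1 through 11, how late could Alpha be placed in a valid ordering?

7

Following every chain forward from Alpha, the events that must come later are Bravo, Sierra, Xray, Yankee — 4 of them.
So at least 4 events follow Alpha, putting Alpha no later than position 7. That position is achievable by scheduling everything else first.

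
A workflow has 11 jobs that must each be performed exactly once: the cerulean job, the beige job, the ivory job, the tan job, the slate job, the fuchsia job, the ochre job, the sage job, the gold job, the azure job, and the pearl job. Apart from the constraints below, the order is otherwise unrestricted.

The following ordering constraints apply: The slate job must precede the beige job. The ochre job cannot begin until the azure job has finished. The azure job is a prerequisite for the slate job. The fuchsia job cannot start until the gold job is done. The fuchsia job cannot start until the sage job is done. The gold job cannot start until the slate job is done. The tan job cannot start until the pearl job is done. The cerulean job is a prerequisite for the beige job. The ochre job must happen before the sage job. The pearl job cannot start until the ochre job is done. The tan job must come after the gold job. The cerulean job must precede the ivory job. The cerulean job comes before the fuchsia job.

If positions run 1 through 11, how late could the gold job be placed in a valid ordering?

Every job that must follow the gold job has to come after it. Tracing all chains starting from the gold job, those jobs are: the tan job, the fuchsia job — 2 in total.
So at least 2 jobs follow the gold job, putting the gold job no later than position 9. That position is achievable by scheduling everything else first.

9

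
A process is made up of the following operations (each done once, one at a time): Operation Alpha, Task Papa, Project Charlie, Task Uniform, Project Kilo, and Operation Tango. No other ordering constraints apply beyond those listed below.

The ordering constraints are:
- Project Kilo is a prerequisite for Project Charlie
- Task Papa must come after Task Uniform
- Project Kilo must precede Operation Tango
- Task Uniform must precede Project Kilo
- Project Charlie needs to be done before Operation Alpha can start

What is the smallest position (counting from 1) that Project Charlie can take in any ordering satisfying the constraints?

3

The operations that are forced before Project Charlie, directly or transitively, are Task Uniform, Project Kilo. That's 2 operations.
With 2 mandatory predecessors, the earliest Project Charlie can sit is position 2+1 = 3, and placing just those 2 first achieves it.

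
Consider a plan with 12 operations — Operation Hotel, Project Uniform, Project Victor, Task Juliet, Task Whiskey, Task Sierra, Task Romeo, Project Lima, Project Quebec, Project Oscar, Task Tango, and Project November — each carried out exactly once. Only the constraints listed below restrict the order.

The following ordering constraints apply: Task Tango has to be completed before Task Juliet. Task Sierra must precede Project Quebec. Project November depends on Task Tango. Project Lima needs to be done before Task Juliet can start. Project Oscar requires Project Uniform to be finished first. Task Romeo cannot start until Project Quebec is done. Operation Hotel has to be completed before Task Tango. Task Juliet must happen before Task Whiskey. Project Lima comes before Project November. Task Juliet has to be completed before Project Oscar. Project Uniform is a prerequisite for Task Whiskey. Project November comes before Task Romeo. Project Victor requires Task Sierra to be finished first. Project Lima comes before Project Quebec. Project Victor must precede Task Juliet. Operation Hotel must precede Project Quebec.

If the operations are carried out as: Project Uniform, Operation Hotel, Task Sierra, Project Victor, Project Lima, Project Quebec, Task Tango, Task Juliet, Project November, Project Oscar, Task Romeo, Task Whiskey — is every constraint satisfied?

Checking each listed constraint against this order: for instance, Project Uniform is in position 1 and Task Whiskey in position 12, so that constraint holds — and the remaining constraints check out the same way.

Yes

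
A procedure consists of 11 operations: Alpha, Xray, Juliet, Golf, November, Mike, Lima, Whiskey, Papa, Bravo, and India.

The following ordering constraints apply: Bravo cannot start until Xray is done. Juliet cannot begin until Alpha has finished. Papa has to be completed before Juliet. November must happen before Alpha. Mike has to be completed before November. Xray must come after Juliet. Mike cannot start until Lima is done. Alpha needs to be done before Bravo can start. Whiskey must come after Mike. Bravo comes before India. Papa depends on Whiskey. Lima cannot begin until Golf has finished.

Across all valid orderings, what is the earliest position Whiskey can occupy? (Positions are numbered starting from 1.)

4

Working backwards through the constraints from Whiskey, its full set of required predecessors is Golf, Mike, Lima — 3 of them.
So at minimum 3 operations come before Whiskey, putting Whiskey no earlier than position 4. That position is achievable by scheduling exactly those predecessors first.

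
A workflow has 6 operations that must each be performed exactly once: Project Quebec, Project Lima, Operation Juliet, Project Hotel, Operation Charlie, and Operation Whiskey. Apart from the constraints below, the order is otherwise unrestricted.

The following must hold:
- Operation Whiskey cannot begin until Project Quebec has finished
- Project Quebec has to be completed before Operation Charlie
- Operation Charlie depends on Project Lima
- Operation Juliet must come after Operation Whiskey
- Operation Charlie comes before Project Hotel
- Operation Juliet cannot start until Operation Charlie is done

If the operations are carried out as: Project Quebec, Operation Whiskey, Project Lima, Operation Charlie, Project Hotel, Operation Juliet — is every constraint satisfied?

Going through the constraints one by one, each required predecessor appears earlier in the sequence than its dependent — e.g. Operation Whiskey (position 2) is before Operation Juliet (position 6), as required.

Yes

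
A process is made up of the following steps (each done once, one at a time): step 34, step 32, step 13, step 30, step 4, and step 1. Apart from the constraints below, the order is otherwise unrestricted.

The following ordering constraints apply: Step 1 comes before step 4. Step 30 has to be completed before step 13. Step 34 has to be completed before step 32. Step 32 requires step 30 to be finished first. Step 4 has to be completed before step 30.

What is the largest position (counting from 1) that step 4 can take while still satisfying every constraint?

The steps that are forced after step 4, directly or by a chain of constraints, are step 32, step 13, step 30. That's 3 steps.
So at least 3 steps follow step 4, putting step 4 no later than position 3. That position is achievable by scheduling everything else first.

3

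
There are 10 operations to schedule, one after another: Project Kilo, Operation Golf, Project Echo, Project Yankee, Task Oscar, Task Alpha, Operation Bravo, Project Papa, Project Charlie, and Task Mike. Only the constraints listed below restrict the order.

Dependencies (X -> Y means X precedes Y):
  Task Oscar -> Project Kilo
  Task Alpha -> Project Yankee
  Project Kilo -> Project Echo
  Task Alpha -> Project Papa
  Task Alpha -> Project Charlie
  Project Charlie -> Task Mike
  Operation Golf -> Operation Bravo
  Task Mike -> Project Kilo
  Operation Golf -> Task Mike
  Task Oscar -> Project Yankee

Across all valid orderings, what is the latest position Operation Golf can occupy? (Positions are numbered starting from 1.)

6

The operations that are forced after Operation Golf, directly or by a chain of constraints, are Project Kilo, Project Echo, Operation Bravo, Task Mike. That's 4 operations.
So at least 4 operations follow Operation Golf, putting Operation Golf no later than position 6. That position is achievable by scheduling everything else first.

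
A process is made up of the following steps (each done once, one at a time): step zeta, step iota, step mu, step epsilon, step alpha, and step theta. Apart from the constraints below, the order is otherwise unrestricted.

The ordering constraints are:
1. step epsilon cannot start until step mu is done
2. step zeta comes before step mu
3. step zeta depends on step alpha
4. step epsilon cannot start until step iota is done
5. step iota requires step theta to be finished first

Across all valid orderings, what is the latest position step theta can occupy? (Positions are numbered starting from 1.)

Every step that must follow step theta has to come after it. Tracing all chains starting from step theta, those steps are: step iota, step epsilon — 2 in total.
With 2 mandatory successors out of 6 steps total, the latest slot for step theta is 6−2 = 4, and it's reachable by doing all non-successors before step theta.

4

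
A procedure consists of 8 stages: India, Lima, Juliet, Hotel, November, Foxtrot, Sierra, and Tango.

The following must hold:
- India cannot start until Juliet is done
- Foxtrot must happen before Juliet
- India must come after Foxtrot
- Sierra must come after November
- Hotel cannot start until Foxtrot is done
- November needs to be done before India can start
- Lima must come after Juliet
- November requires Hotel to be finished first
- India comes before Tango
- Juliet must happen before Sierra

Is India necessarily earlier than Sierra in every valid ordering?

India and Sierra are not related by any chain of constraints.
There exist valid orderings with Sierra before India, so India is not required to come first.

No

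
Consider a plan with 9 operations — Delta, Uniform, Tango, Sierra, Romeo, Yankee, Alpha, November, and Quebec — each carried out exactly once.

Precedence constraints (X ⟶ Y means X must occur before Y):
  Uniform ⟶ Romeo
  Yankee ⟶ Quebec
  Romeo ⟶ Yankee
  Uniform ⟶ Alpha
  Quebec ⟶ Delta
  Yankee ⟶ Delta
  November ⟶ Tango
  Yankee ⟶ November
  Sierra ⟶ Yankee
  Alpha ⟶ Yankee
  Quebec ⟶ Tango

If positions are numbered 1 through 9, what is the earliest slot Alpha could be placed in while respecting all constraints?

2

Working backwards through the constraints from Alpha, its only required predecessor is Uniform.
So at minimum 1 operation comes before Alpha, putting Alpha no earlier than position 2. That position is achievable by scheduling exactly that predecessor first.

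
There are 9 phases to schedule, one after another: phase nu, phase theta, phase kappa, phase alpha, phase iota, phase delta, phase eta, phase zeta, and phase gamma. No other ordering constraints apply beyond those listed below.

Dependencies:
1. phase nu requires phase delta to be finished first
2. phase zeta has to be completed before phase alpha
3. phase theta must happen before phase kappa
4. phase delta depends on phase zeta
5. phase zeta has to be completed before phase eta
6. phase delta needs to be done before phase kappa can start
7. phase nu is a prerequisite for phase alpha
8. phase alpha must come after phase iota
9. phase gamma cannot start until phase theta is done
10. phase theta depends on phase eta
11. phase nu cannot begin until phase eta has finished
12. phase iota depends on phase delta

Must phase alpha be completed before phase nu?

The constraints actually force phase nu before phase alpha (via phase nu → phase alpha), not the other way around.
So phase alpha never precedes phase nu.

No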